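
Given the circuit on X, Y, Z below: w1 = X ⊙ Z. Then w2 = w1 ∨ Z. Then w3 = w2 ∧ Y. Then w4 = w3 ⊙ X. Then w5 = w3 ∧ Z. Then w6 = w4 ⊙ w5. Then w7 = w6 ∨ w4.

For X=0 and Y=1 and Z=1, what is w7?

w1 = 0 ⊙ 1 = 0
w2 = 0 ∨ 1 = 1
w3 = 1 ∧ 1 = 1
w4 = 1 ⊙ 0 = 0
w5 = 1 ∧ 1 = 1
w6 = 0 ⊙ 1 = 0
w7 = 0 ∨ 0 = 0

0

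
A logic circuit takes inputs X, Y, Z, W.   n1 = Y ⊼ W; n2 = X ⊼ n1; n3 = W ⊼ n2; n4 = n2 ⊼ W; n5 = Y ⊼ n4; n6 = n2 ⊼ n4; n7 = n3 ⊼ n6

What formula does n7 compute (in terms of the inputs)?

n1 = Y ⊼ W
n2 = X ⊼ n1 = X ⊼ (Y ⊼ W)
n3 = W ⊼ n2 = W ⊼ (X ⊼ (Y ⊼ W))
n4 = n2 ⊼ W = (X ⊼ (Y ⊼ W)) ⊼ W
n6 = n2 ⊼ n4 = (X ⊼ (Y ⊼ W)) ⊼ ((X ⊼ (Y ⊼ W)) ⊼ W)
n7 = n3 ⊼ n6 = (W ⊼ (X ⊼ (Y ⊼ W))) ⊼ ((X ⊼ (Y ⊼ W)) ⊼ ((X ⊼ (Y ⊼ W)) ⊼ W))

(W ⊼ (X ⊼ (Y ⊼ W))) ⊼ ((X ⊼ (Y ⊼ W)) ⊼ ((X ⊼ (Y ⊼ W)) ⊼ W))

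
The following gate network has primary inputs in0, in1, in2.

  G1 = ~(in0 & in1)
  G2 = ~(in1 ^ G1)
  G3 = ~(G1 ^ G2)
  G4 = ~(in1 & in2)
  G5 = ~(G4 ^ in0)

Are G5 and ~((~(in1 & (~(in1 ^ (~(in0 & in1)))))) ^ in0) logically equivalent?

No

G4 = ~(in1 & in2)
G5 = ~(G4 ^ in0) = ~((~(in1 & in2)) ^ in0)
At in0=0, in1=1, in2=0: circuit gives 0, formula gives 1.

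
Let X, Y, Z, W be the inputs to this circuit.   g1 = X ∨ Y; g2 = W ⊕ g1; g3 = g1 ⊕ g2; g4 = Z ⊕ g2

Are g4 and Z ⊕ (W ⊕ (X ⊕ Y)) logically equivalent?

g1 = X ∨ Y
g2 = W ⊕ g1 = W ⊕ (X ∨ Y)
g4 = Z ⊕ g2 = Z ⊕ (W ⊕ (X ∨ Y))
At X=1, Y=1, Z=0, W=0: circuit gives 1, formula gives 0.

No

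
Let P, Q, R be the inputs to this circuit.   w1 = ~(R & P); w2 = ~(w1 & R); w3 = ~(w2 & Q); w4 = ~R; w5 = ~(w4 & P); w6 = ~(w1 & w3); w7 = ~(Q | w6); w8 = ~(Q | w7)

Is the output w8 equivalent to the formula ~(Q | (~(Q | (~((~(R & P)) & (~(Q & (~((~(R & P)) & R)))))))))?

Yes

w1 = ~(R & P)
w2 = ~(w1 & R) = ~((~(R & P)) & R)
w3 = ~(w2 & Q) = ~((~((~(R & P)) & R)) & Q)
w6 = ~(w1 & w3) = ~((~(R & P)) & (~((~((~(R & P)) & R)) & Q)))
w7 = ~(Q | w6) = ~(Q | (~((~(R & P)) & (~((~((~(R & P)) & R)) & Q)))))
w8 = ~(Q | w7) = ~(Q | (~(Q | (~((~(R & P)) & (~((~((~(R & P)) & R)) & Q)))))))
At P=0, Q=0, R=0: circuit gives 0, formula gives 0.
At P=1, Q=0, R=1: circuit gives 1, formula gives 1.
Agrees on all 8 inputs.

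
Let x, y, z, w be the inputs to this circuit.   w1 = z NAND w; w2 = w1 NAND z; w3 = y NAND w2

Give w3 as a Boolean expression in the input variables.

w1 = z NAND w
w2 = w1 NAND z = (z NAND w) NAND z
w3 = y NAND w2 = y NAND ((z NAND w) NAND z)

y NAND ((z NAND w) NAND z)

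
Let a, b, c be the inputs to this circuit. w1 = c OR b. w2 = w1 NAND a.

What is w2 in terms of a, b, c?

w1 = c OR b
w2 = w1 NAND a = (c OR b) NAND a

(c OR b) NAND a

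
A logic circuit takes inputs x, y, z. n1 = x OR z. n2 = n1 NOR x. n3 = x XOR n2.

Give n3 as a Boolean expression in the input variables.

n1 = x OR z
n2 = n1 NOR x = (x OR z) NOR x
n3 = x XOR n2 = x XOR ((x OR z) NOR x)

x XOR ((x OR z) NOR x)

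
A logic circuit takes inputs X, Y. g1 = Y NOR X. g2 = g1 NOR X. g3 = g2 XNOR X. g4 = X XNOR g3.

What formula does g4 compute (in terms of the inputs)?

X XNOR (((Y NOR X) NOR X) XNOR X)

g1 = Y NOR X
g2 = g1 NOR X = (Y NOR X) NOR X
g3 = g2 XNOR X = ((Y NOR X) NOR X) XNOR X
g4 = X XNOR g3 = X XNOR (((Y NOR X) NOR X) XNOR X)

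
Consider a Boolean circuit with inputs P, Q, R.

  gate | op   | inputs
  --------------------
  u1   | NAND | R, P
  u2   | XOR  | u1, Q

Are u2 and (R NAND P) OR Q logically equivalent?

No

u1 = R NAND P
u2 = u1 XOR Q = (R NAND P) XOR Q
At P=0, Q=1, R=0: circuit gives 0, formula gives 1.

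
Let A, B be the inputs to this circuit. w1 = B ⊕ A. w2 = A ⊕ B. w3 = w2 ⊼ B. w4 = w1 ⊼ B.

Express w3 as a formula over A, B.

w2 = A ⊕ B
w3 = w2 ⊼ B = (A ⊕ B) ⊼ B

(A ⊕ B) ⊼ B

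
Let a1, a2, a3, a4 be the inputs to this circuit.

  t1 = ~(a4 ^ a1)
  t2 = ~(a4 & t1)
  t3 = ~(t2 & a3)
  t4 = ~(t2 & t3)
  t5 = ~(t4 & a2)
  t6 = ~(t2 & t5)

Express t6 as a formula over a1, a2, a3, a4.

t1 = ~(a4 ^ a1)
t2 = ~(a4 & t1) = ~(a4 & (~(a4 ^ a1)))
t3 = ~(t2 & a3) = ~((~(a4 & (~(a4 ^ a1)))) & a3)
t4 = ~(t2 & t3) = ~((~(a4 & (~(a4 ^ a1)))) & (~((~(a4 & (~(a4 ^ a1)))) & a3)))
t5 = ~(t4 & a2) = ~((~((~(a4 & (~(a4 ^ a1)))) & (~((~(a4 & (~(a4 ^ a1)))) & a3)))) & a2)
t6 = ~(t2 & t5) = ~((~(a4 & (~(a4 ^ a1)))) & (~((~((~(a4 & (~(a4 ^ a1)))) & (~((~(a4 & (~(a4 ^ a1)))) & a3)))) & a2)))

~((~(a4 & (~(a4 ^ a1)))) & (~((~((~(a4 & (~(a4 ^ a1)))) & (~((~(a4 & (~(a4 ^ a1)))) & a3)))) & a2)))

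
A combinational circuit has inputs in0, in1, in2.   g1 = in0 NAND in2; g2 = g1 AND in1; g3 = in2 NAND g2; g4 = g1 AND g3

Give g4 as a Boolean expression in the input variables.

g1 = in0 NAND in2
g2 = g1 AND in1 = (in0 NAND in2) AND in1
g3 = in2 NAND g2 = in2 NAND ((in0 NAND in2) AND in1)
g4 = g1 AND g3 = (in0 NAND in2) AND (in2 NAND ((in0 NAND in2) AND in1))

(in0 NAND in2) AND (in2 NAND ((in0 NAND in2) AND in1))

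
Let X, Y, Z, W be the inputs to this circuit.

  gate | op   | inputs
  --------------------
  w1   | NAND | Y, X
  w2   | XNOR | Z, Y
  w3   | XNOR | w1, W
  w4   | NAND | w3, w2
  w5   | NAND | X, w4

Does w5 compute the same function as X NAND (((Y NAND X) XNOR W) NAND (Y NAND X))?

No

w1 = Y NAND X
w2 = Z XNOR Y
w3 = w1 XNOR W = (Y NAND X) XNOR W
w4 = w3 NAND w2 = ((Y NAND X) XNOR W) NAND (Z XNOR Y)
w5 = X NAND w4 = X NAND (((Y NAND X) XNOR W) NAND (Z XNOR Y))
At X=1, Y=0, Z=1, W=1: circuit gives 0, formula gives 1.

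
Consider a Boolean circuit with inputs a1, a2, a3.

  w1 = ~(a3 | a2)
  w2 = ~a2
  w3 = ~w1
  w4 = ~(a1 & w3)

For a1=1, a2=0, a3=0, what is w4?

w1 = ~(0 | 0) = 1
w3 = ~1 = 0
w4 = ~(1 & 0) = 1

1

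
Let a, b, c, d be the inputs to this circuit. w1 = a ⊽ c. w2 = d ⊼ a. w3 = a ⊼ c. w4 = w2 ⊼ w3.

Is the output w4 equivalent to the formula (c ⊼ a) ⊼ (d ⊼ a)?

Yes

w2 = d ⊼ a
w3 = a ⊼ c
w4 = w2 ⊼ w3 = (d ⊼ a) ⊼ (a ⊼ c)
At a=0, b=0, c=0, d=0: circuit gives 0, formula gives 0.
At a=1, b=0, c=0, d=1: circuit gives 1, formula gives 1.
Agrees on all 16 inputs.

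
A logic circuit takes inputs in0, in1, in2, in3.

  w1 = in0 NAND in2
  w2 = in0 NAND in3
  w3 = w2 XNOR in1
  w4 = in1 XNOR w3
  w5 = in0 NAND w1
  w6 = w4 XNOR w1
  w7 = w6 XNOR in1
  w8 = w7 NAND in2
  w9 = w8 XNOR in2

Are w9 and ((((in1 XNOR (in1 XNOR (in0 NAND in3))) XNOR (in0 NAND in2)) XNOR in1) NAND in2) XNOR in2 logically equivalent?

w1 = in0 NAND in2
w2 = in0 NAND in3
w3 = w2 XNOR in1 = (in0 NAND in3) XNOR in1
w4 = in1 XNOR w3 = in1 XNOR ((in0 NAND in3) XNOR in1)
w6 = w4 XNOR w1 = (in1 XNOR ((in0 NAND in3) XNOR in1)) XNOR (in0 NAND in2)
w7 = w6 XNOR in1 = ((in1 XNOR ((in0 NAND in3) XNOR in1)) XNOR (in0 NAND in2)) XNOR in1
w8 = w7 NAND in2 = (((in1 XNOR ((in0 NAND in3) XNOR in1)) XNOR (in0 NAND in2)) XNOR in1) NAND in2
w9 = w8 XNOR in2 = ((((in1 XNOR ((in0 NAND in3) XNOR in1)) XNOR (in0 NAND in2)) XNOR in1) NAND in2) XNOR in2
At in0=0, in1=0, in2=0, in3=0: circuit gives 0, formula gives 0.
At in0=0, in1=0, in2=1, in3=0: circuit gives 1, formula gives 1.
Agrees on all 16 inputs.

Yes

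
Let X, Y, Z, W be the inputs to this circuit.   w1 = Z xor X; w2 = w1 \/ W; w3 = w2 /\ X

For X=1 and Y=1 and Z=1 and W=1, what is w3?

w1 = 1 xor 1 = 0
w2 = 0 \/ 1 = 1
w3 = 1 /\ 1 = 1

1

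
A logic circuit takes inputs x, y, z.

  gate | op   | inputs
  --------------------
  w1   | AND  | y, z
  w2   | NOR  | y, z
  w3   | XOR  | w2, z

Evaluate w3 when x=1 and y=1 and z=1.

1

w2 = 1 NOR 1 = 0
w3 = 0 XOR 1 = 1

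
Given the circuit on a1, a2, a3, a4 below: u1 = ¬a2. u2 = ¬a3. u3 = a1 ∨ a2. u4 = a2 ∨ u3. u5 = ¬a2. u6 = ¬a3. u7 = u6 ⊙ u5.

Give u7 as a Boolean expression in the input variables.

u5 = ¬a2
u6 = ¬a3
u7 = u6 ⊙ u5 = ¬a3 ⊙ ¬a2

¬a3 ⊙ ¬a2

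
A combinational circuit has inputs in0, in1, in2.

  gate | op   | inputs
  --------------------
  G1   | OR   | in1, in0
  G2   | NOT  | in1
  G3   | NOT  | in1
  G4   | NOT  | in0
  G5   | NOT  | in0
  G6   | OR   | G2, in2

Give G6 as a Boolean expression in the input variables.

G2 = NOT in1
G6 = G2 OR in2 = NOT in1 OR in2

NOT in1 OR in2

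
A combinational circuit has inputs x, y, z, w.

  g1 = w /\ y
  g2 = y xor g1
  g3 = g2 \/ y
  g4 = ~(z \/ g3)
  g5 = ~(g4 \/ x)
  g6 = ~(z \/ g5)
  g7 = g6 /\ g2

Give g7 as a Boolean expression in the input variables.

g1 = w /\ y
g2 = y xor g1 = y xor (w /\ y)
g3 = g2 \/ y = (y xor (w /\ y)) \/ y
g4 = ~(z \/ g3) = ~(z \/ ((y xor (w /\ y)) \/ y))
g5 = ~(g4 \/ x) = ~((~(z \/ ((y xor (w /\ y)) \/ y))) \/ x)
g6 = ~(z \/ g5) = ~(z \/ (~((~(z \/ ((y xor (w /\ y)) \/ y))) \/ x)))
g7 = g6 /\ g2 = (~(z \/ (~((~(z \/ ((y xor (w /\ y)) \/ y))) \/ x)))) /\ (y xor (w /\ y))

(~(z \/ (~((~(z \/ ((y xor (w /\ y)) \/ y))) \/ x)))) /\ (y xor (w /\ y))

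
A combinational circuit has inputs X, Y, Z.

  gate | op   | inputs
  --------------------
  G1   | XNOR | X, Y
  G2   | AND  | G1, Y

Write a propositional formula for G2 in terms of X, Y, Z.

(X XNOR Y) AND Y

G1 = X XNOR Y
G2 = G1 AND Y = (X XNOR Y) AND Y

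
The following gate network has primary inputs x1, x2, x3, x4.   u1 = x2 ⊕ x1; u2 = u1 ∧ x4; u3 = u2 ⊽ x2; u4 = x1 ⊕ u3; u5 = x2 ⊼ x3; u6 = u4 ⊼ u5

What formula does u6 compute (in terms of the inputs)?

u1 = x2 ⊕ x1
u2 = u1 ∧ x4 = (x2 ⊕ x1) ∧ x4
u3 = u2 ⊽ x2 = ((x2 ⊕ x1) ∧ x4) ⊽ x2
u4 = x1 ⊕ u3 = x1 ⊕ (((x2 ⊕ x1) ∧ x4) ⊽ x2)
u5 = x2 ⊼ x3
u6 = u4 ⊼ u5 = (x1 ⊕ (((x2 ⊕ x1) ∧ x4) ⊽ x2)) ⊼ (x2 ⊼ x3)

(x1 ⊕ (((x2 ⊕ x1) ∧ x4) ⊽ x2)) ⊼ (x2 ⊼ x3)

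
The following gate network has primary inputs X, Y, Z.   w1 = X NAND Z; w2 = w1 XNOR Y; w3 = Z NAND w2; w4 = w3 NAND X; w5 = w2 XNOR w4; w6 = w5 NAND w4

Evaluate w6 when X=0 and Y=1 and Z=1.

w1 = 0 NAND 1 = 1
w2 = 1 XNOR 1 = 1
w3 = 1 NAND 1 = 0
w4 = 0 NAND 0 = 1
w5 = 1 XNOR 1 = 1
w6 = 1 NAND 1 = 0

0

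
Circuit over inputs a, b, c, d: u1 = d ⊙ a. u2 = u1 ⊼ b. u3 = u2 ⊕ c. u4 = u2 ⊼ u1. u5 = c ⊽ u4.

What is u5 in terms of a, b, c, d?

c ⊽ (((d ⊙ a) ⊼ b) ⊼ (d ⊙ a))

u1 = d ⊙ a
u2 = u1 ⊼ b = (d ⊙ a) ⊼ b
u4 = u2 ⊼ u1 = ((d ⊙ a) ⊼ b) ⊼ (d ⊙ a)
u5 = c ⊽ u4 = c ⊽ (((d ⊙ a) ⊼ b) ⊼ (d ⊙ a))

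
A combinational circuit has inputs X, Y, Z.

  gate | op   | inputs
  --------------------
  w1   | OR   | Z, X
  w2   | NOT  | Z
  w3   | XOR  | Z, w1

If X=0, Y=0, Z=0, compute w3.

0

w1 = 0 OR 0 = 0
w3 = 0 XOR 0 = 0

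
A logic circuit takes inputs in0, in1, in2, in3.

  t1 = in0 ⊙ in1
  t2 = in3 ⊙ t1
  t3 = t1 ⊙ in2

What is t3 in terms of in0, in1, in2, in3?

t1 = in0 ⊙ in1
t3 = t1 ⊙ in2 = (in0 ⊙ in1) ⊙ in2

(in0 ⊙ in1) ⊙ in2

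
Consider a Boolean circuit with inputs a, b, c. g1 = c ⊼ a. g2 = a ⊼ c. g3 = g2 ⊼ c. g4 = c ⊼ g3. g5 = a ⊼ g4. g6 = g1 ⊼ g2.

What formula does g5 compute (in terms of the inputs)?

a ⊼ (c ⊼ ((a ⊼ c) ⊼ c))

g2 = a ⊼ c
g3 = g2 ⊼ c = (a ⊼ c) ⊼ c
g4 = c ⊼ g3 = c ⊼ ((a ⊼ c) ⊼ c)
g5 = a ⊼ g4 = a ⊼ (c ⊼ ((a ⊼ c) ⊼ c))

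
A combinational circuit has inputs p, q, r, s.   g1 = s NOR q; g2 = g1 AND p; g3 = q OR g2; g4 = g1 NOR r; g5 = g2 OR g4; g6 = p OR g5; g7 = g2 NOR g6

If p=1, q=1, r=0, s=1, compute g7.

0

g1 = 1 NOR 1 = 0
g2 = 0 AND 1 = 0
g4 = 0 NOR 0 = 1
g5 = 0 OR 1 = 1
g6 = 1 OR 1 = 1
g7 = 0 NOR 1 = 0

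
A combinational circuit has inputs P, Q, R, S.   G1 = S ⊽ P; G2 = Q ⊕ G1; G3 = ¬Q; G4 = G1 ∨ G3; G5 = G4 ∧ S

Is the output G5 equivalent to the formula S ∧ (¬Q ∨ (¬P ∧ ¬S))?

G1 = S ⊽ P
G3 = ¬Q
G4 = G1 ∨ G3 = (S ⊽ P) ∨ ¬Q
G5 = G4 ∧ S = ((S ⊽ P) ∨ ¬Q) ∧ S
At P=0, Q=0, R=0, S=0: circuit gives 0, formula gives 0.
At P=0, Q=0, R=0, S=1: circuit gives 1, formula gives 1.
Agrees on all 16 inputs.

Yes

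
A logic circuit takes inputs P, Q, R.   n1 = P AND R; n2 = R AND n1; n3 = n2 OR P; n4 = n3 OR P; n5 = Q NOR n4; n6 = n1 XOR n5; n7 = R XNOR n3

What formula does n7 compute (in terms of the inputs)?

R XNOR ((R AND (P AND R)) OR P)

n1 = P AND R
n2 = R AND n1 = R AND (P AND R)
n3 = n2 OR P = (R AND (P AND R)) OR P
n7 = R XNOR n3 = R XNOR ((R AND (P AND R)) OR P)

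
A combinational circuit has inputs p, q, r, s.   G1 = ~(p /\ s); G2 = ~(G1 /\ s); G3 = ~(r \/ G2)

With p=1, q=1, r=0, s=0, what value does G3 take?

0

G1 = ~(1 /\ 0) = 1
G2 = ~(1 /\ 0) = 1
G3 = ~(0 \/ 1) = 0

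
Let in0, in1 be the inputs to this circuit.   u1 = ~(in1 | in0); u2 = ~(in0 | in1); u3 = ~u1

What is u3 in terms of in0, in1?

~(~(in1 | in0))

u1 = ~(in1 | in0)
u3 = ~u1 = ~(~(in1 | in0))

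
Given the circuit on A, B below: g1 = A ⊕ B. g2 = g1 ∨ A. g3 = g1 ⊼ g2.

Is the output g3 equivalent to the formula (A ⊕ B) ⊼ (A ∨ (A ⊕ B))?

g1 = A ⊕ B
g2 = g1 ∨ A = (A ⊕ B) ∨ A
g3 = g1 ⊼ g2 = (A ⊕ B) ⊼ ((A ⊕ B) ∨ A)
At A=0, B=1: circuit gives 0, formula gives 0.
At A=0, B=0: circuit gives 1, formula gives 1.
Agrees on all 4 inputs.

Yes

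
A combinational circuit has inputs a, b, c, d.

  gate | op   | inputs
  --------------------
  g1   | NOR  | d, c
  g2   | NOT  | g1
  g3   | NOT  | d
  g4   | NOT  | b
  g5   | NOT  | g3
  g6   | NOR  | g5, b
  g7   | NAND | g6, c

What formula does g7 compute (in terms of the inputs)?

g3 = NOT d
g5 = NOT g3 = NOT NOT d
g6 = g5 NOR b = NOT NOT d NOR b
g7 = g6 NAND c = (NOT NOT d NOR b) NAND c

(NOT NOT d NOR b) NAND c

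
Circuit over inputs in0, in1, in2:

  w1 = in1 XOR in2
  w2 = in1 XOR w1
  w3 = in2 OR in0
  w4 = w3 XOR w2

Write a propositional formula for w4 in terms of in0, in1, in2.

(in2 OR in0) XOR (in1 XOR (in1 XOR in2))

w1 = in1 XOR in2
w2 = in1 XOR w1 = in1 XOR (in1 XOR in2)
w3 = in2 OR in0
w4 = w3 XOR w2 = (in2 OR in0) XOR (in1 XOR (in1 XOR in2))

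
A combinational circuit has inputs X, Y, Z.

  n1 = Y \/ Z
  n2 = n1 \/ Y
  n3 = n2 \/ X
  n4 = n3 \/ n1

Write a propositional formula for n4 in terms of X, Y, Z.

(((Y \/ Z) \/ Y) \/ X) \/ (Y \/ Z)

n1 = Y \/ Z
n2 = n1 \/ Y = (Y \/ Z) \/ Y
n3 = n2 \/ X = ((Y \/ Z) \/ Y) \/ X
n4 = n3 \/ n1 = (((Y \/ Z) \/ Y) \/ X) \/ (Y \/ Z)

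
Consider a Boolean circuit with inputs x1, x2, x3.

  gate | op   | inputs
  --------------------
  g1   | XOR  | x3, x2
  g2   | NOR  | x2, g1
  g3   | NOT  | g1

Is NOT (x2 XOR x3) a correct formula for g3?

g1 = x3 XOR x2
g3 = NOT g1 = NOT (x3 XOR x2)
At x1=0, x2=0, x3=1: circuit gives 0, formula gives 0.
At x1=0, x2=0, x3=0: circuit gives 1, formula gives 1.
Agrees on all 8 inputs.

Yes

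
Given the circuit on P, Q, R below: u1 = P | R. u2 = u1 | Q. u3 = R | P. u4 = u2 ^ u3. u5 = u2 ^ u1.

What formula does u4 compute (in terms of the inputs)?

((P | R) | Q) ^ (R | P)

u1 = P | R
u2 = u1 | Q = (P | R) | Q
u3 = R | P
u4 = u2 ^ u3 = ((P | R) | Q) ^ (R | P)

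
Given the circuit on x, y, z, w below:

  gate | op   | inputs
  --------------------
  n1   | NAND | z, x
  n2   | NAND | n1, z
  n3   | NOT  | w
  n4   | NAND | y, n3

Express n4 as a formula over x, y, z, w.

n3 = NOT w
n4 = y NAND n3 = y NAND NOT w

y NAND NOT w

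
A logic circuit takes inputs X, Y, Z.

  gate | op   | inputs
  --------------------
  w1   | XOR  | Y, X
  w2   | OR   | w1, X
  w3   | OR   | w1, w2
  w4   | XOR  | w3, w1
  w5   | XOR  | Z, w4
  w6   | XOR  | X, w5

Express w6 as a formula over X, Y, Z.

w1 = Y XOR X
w2 = w1 OR X = (Y XOR X) OR X
w3 = w1 OR w2 = (Y XOR X) OR ((Y XOR X) OR X)
w4 = w3 XOR w1 = ((Y XOR X) OR ((Y XOR X) OR X)) XOR (Y XOR X)
w5 = Z XOR w4 = Z XOR (((Y XOR X) OR ((Y XOR X) OR X)) XOR (Y XOR X))
w6 = X XOR w5 = X XOR (Z XOR (((Y XOR X) OR ((Y XOR X) OR X)) XOR (Y XOR X)))

X XOR (Z XOR (((Y XOR X) OR ((Y XOR X) OR X)) XOR (Y XOR X)))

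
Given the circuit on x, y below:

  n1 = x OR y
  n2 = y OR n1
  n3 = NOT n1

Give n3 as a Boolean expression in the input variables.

n1 = x OR y
n3 = NOT n1 = NOT (x OR y)

NOT (x OR y)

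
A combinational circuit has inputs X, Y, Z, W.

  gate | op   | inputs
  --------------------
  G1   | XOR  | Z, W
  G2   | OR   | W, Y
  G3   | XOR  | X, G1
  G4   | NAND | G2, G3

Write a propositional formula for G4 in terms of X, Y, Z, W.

G1 = Z XOR W
G2 = W OR Y
G3 = X XOR G1 = X XOR (Z XOR W)
G4 = G2 NAND G3 = (W OR Y) NAND (X XOR (Z XOR W))

(W OR Y) NAND (X XOR (Z XOR W))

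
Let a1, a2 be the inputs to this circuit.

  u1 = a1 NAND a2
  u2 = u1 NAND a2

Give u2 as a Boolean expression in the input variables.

(a1 NAND a2) NAND a2

u1 = a1 NAND a2
u2 = u1 NAND a2 = (a1 NAND a2) NAND a2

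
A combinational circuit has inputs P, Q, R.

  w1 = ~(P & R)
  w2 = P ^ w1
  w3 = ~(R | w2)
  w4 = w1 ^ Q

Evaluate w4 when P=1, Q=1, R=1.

1

w1 = ~(1 & 1) = 0
w4 = 0 ^ 1 = 1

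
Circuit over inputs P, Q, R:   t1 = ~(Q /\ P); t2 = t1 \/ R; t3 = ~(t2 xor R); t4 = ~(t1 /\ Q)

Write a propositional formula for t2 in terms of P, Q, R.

(~(Q /\ P)) \/ R

t1 = ~(Q /\ P)
t2 = t1 \/ R = (~(Q /\ P)) \/ R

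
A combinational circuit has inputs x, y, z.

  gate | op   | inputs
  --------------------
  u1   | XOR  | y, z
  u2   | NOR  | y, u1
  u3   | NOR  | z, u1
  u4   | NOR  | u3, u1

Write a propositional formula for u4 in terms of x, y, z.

u1 = y XOR z
u3 = z NOR u1 = z NOR (y XOR z)
u4 = u3 NOR u1 = (z NOR (y XOR z)) NOR (y XOR z)

(z NOR (y XOR z)) NOR (y XOR z)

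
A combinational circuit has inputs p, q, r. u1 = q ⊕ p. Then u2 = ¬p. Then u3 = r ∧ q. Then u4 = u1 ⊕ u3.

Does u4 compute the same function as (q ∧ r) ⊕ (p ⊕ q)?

u1 = q ⊕ p
u3 = r ∧ q
u4 = u1 ⊕ u3 = (q ⊕ p) ⊕ (r ∧ q)
At p=0, q=0, r=0: circuit gives 0, formula gives 0.
At p=0, q=1, r=0: circuit gives 1, formula gives 1.
Agrees on all 8 inputs.

Yes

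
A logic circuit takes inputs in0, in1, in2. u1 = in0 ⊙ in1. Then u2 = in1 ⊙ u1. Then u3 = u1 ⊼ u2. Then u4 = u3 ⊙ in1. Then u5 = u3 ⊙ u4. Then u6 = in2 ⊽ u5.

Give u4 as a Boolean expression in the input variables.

u1 = in0 ⊙ in1
u2 = in1 ⊙ u1 = in1 ⊙ (in0 ⊙ in1)
u3 = u1 ⊼ u2 = (in0 ⊙ in1) ⊼ (in1 ⊙ (in0 ⊙ in1))
u4 = u3 ⊙ in1 = ((in0 ⊙ in1) ⊼ (in1 ⊙ (in0 ⊙ in1))) ⊙ in1

((in0 ⊙ in1) ⊼ (in1 ⊙ (in0 ⊙ in1))) ⊙ in1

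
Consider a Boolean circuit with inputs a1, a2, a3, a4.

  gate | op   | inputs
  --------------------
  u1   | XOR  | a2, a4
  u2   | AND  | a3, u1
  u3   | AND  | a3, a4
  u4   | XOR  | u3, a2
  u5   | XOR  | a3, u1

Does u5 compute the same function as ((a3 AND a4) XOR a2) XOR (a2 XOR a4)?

No

u1 = a2 XOR a4
u5 = a3 XOR u1 = a3 XOR (a2 XOR a4)
At a1=0, a2=0, a3=1, a4=0: circuit gives 1, formula gives 0.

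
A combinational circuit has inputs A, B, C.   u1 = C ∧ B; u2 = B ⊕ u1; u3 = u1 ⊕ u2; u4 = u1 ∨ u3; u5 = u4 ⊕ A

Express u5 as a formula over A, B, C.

((C ∧ B) ∨ ((C ∧ B) ⊕ (B ⊕ (C ∧ B)))) ⊕ A

u1 = C ∧ B
u2 = B ⊕ u1 = B ⊕ (C ∧ B)
u3 = u1 ⊕ u2 = (C ∧ B) ⊕ (B ⊕ (C ∧ B))
u4 = u1 ∨ u3 = (C ∧ B) ∨ ((C ∧ B) ⊕ (B ⊕ (C ∧ B)))
u5 = u4 ⊕ A = ((C ∧ B) ∨ ((C ∧ B) ⊕ (B ⊕ (C ∧ B)))) ⊕ A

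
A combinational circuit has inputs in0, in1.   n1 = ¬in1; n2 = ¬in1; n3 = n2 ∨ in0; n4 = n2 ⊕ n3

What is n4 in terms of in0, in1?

n2 = ¬in1
n3 = n2 ∨ in0 = ¬in1 ∨ in0
n4 = n2 ⊕ n3 = ¬in1 ⊕ (¬in1 ∨ in0)

¬in1 ⊕ (¬in1 ∨ in0)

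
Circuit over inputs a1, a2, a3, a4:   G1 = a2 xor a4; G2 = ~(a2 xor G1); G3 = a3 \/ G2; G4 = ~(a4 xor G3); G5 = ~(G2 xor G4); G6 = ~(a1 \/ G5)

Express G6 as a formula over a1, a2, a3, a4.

G1 = a2 xor a4
G2 = ~(a2 xor G1) = ~(a2 xor (a2 xor a4))
G3 = a3 \/ G2 = a3 \/ (~(a2 xor (a2 xor a4)))
G4 = ~(a4 xor G3) = ~(a4 xor (a3 \/ (~(a2 xor (a2 xor a4)))))
G5 = ~(G2 xor G4) = ~((~(a2 xor (a2 xor a4))) xor (~(a4 xor (a3 \/ (~(a2 xor (a2 xor a4)))))))
G6 = ~(a1 \/ G5) = ~(a1 \/ (~((~(a2 xor (a2 xor a4))) xor (~(a4 xor (a3 \/ (~(a2 xor (a2 xor a4)))))))))

~(a1 \/ (~((~(a2 xor (a2 xor a4))) xor (~(a4 xor (a3 \/ (~(a2 xor (a2 xor a4)))))))))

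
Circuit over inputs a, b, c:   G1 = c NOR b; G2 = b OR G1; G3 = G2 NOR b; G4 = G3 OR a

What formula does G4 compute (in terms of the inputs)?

((b OR (c NOR b)) NOR b) OR a

G1 = c NOR b
G2 = b OR G1 = b OR (c NOR b)
G3 = G2 NOR b = (b OR (c NOR b)) NOR b
G4 = G3 OR a = ((b OR (c NOR b)) NOR b) OR a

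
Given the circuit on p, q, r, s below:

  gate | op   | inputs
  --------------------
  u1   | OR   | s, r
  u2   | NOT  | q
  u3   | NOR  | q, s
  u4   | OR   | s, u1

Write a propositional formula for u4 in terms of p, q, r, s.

s OR (s OR r)

u1 = s OR r
u4 = s OR u1 = s OR (s OR r)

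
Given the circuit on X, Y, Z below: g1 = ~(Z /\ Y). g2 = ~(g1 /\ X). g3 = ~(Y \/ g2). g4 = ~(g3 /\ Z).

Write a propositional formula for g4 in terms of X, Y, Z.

~((~(Y \/ (~((~(Z /\ Y)) /\ X)))) /\ Z)

g1 = ~(Z /\ Y)
g2 = ~(g1 /\ X) = ~((~(Z /\ Y)) /\ X)
g3 = ~(Y \/ g2) = ~(Y \/ (~((~(Z /\ Y)) /\ X)))
g4 = ~(g3 /\ Z) = ~((~(Y \/ (~((~(Z /\ Y)) /\ X)))) /\ Z)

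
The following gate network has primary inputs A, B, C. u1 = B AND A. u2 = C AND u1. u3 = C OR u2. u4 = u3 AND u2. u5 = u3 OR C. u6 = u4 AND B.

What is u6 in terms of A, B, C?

((C OR (C AND (B AND A))) AND (C AND (B AND A))) AND B

u1 = B AND A
u2 = C AND u1 = C AND (B AND A)
u3 = C OR u2 = C OR (C AND (B AND A))
u4 = u3 AND u2 = (C OR (C AND (B AND A))) AND (C AND (B AND A))
u6 = u4 AND B = ((C OR (C AND (B AND A))) AND (C AND (B AND A))) AND B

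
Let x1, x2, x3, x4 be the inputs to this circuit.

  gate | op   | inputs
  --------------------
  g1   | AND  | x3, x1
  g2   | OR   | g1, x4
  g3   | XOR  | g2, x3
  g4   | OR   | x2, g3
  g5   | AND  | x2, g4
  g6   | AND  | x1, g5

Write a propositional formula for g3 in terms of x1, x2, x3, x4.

g1 = x3 AND x1
g2 = g1 OR x4 = (x3 AND x1) OR x4
g3 = g2 XOR x3 = ((x3 AND x1) OR x4) XOR x3

((x3 AND x1) OR x4) XOR x3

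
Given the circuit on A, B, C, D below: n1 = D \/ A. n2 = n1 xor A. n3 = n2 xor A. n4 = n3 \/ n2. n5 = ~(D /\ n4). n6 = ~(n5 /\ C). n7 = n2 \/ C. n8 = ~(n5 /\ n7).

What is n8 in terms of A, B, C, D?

~((~(D /\ ((((D \/ A) xor A) xor A) \/ ((D \/ A) xor A)))) /\ (((D \/ A) xor A) \/ C))

n1 = D \/ A
n2 = n1 xor A = (D \/ A) xor A
n3 = n2 xor A = ((D \/ A) xor A) xor A
n4 = n3 \/ n2 = (((D \/ A) xor A) xor A) \/ ((D \/ A) xor A)
n5 = ~(D /\ n4) = ~(D /\ ((((D \/ A) xor A) xor A) \/ ((D \/ A) xor A)))
n7 = n2 \/ C = ((D \/ A) xor A) \/ C
n8 = ~(n5 /\ n7) = ~((~(D /\ ((((D \/ A) xor A) xor A) \/ ((D \/ A) xor A)))) /\ (((D \/ A) xor A) \/ C))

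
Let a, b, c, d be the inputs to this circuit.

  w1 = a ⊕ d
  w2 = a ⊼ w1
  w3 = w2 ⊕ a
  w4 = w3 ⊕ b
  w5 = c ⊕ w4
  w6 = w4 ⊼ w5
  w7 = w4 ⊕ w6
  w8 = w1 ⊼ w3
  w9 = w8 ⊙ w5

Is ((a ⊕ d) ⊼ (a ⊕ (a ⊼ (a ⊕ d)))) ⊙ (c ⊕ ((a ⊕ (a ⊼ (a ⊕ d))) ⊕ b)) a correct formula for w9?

w1 = a ⊕ d
w2 = a ⊼ w1 = a ⊼ (a ⊕ d)
w3 = w2 ⊕ a = (a ⊼ (a ⊕ d)) ⊕ a
w4 = w3 ⊕ b = ((a ⊼ (a ⊕ d)) ⊕ a) ⊕ b
w5 = c ⊕ w4 = c ⊕ (((a ⊼ (a ⊕ d)) ⊕ a) ⊕ b)
w8 = w1 ⊼ w3 = (a ⊕ d) ⊼ ((a ⊼ (a ⊕ d)) ⊕ a)
w9 = w8 ⊙ w5 = ((a ⊕ d) ⊼ ((a ⊼ (a ⊕ d)) ⊕ a)) ⊙ (c ⊕ (((a ⊼ (a ⊕ d)) ⊕ a) ⊕ b))
At a=0, b=0, c=0, d=1: circuit gives 0, formula gives 0.
At a=0, b=0, c=0, d=0: circuit gives 1, formula gives 1.
Agrees on all 16 inputs.

Yes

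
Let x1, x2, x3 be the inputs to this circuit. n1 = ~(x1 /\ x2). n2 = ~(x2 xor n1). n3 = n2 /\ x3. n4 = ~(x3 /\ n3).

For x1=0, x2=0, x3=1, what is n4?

1

n1 = ~(0 /\ 0) = 1
n2 = ~(0 xor 1) = 0
n3 = 0 /\ 1 = 0
n4 = ~(1 /\ 0) = 1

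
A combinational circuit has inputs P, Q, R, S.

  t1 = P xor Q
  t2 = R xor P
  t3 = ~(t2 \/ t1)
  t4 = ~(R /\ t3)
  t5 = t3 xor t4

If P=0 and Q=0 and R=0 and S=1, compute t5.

t1 = 0 xor 0 = 0
t2 = 0 xor 0 = 0
t3 = ~(0 \/ 0) = 1
t4 = ~(0 /\ 1) = 1
t5 = 1 xor 1 = 0

0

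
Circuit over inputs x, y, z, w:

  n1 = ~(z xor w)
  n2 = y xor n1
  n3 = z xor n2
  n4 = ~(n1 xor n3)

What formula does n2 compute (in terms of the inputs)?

n1 = ~(z xor w)
n2 = y xor n1 = y xor (~(z xor w))

y xor (~(z xor w))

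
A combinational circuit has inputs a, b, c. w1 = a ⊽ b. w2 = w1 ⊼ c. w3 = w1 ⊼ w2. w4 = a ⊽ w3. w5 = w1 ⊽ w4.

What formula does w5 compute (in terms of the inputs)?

w1 = a ⊽ b
w2 = w1 ⊼ c = (a ⊽ b) ⊼ c
w3 = w1 ⊼ w2 = (a ⊽ b) ⊼ ((a ⊽ b) ⊼ c)
w4 = a ⊽ w3 = a ⊽ ((a ⊽ b) ⊼ ((a ⊽ b) ⊼ c))
w5 = w1 ⊽ w4 = (a ⊽ b) ⊽ (a ⊽ ((a ⊽ b) ⊼ ((a ⊽ b) ⊼ c)))

(a ⊽ b) ⊽ (a ⊽ ((a ⊽ b) ⊼ ((a ⊽ b) ⊼ c)))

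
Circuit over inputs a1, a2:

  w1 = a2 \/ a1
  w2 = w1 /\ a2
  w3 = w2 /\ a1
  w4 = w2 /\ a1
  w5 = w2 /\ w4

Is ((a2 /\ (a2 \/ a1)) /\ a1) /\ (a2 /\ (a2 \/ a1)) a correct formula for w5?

Yes

w1 = a2 \/ a1
w2 = w1 /\ a2 = (a2 \/ a1) /\ a2
w4 = w2 /\ a1 = ((a2 \/ a1) /\ a2) /\ a1
w5 = w2 /\ w4 = ((a2 \/ a1) /\ a2) /\ (((a2 \/ a1) /\ a2) /\ a1)
At a1=0, a2=0: circuit gives 0, formula gives 0.
At a1=1, a2=1: circuit gives 1, formula gives 1.
Agrees on all 4 inputs.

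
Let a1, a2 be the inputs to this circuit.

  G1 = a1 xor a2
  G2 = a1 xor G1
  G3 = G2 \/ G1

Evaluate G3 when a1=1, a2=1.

1

G1 = 1 xor 1 = 0
G2 = 1 xor 0 = 1
G3 = 1 \/ 0 = 1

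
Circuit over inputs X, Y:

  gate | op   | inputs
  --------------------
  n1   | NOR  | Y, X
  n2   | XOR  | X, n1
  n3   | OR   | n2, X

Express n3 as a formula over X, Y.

(X XOR (Y NOR X)) OR X

n1 = Y NOR X
n2 = X XOR n1 = X XOR (Y NOR X)
n3 = n2 OR X = (X XOR (Y NOR X)) OR X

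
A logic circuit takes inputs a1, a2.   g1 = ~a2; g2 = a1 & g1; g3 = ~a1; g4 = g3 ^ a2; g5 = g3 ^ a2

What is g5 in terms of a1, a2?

~a1 ^ a2

g3 = ~a1
g5 = g3 ^ a2 = ~a1 ^ a2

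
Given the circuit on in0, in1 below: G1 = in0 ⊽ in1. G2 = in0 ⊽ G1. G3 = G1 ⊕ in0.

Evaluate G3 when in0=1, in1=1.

G1 = 1 ⊽ 1 = 0
G3 = 0 ⊕ 1 = 1

1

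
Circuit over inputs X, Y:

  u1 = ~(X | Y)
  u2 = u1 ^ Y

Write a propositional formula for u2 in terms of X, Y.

(~(X | Y)) ^ Y

u1 = ~(X | Y)
u2 = u1 ^ Y = (~(X | Y)) ^ Y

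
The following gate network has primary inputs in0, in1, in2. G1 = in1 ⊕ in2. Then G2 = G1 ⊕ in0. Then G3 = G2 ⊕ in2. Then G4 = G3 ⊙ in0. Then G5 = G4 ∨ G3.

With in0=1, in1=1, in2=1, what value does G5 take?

0

G1 = 1 ⊕ 1 = 0
G2 = 0 ⊕ 1 = 1
G3 = 1 ⊕ 1 = 0
G4 = 0 ⊙ 1 = 0
G5 = 0 ∨ 0 = 0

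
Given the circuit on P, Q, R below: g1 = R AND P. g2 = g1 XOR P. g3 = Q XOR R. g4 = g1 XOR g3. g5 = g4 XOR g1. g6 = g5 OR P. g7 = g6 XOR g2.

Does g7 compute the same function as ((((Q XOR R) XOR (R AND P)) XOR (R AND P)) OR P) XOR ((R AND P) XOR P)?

Yes

g1 = R AND P
g2 = g1 XOR P = (R AND P) XOR P
g3 = Q XOR R
g4 = g1 XOR g3 = (R AND P) XOR (Q XOR R)
g5 = g4 XOR g1 = ((R AND P) XOR (Q XOR R)) XOR (R AND P)
g6 = g5 OR P = (((R AND P) XOR (Q XOR R)) XOR (R AND P)) OR P
g7 = g6 XOR g2 = ((((R AND P) XOR (Q XOR R)) XOR (R AND P)) OR P) XOR ((R AND P) XOR P)
At P=0, Q=0, R=0: circuit gives 0, formula gives 0.
At P=0, Q=0, R=1: circuit gives 1, formula gives 1.
Agrees on all 8 inputs.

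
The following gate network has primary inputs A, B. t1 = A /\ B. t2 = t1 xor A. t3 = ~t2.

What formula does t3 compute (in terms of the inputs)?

t1 = A /\ B
t2 = t1 xor A = (A /\ B) xor A
t3 = ~t2 = ~((A /\ B) xor A)

~((A /\ B) xor A)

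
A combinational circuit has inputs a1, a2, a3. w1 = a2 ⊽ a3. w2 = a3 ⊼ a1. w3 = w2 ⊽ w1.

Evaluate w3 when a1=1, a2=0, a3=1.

1

w1 = 0 ⊽ 1 = 0
w2 = 1 ⊼ 1 = 0
w3 = 0 ⊽ 0 = 1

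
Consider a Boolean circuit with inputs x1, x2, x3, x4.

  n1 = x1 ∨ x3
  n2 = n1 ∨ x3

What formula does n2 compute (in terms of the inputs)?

n1 = x1 ∨ x3
n2 = n1 ∨ x3 = (x1 ∨ x3) ∨ x3

(x1 ∨ x3) ∨ x3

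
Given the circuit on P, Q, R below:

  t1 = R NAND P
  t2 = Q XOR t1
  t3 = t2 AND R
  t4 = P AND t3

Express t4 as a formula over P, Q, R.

P AND ((Q XOR (R NAND P)) AND R)

t1 = R NAND P
t2 = Q XOR t1 = Q XOR (R NAND P)
t3 = t2 AND R = (Q XOR (R NAND P)) AND R
t4 = P AND t3 = P AND ((Q XOR (R NAND P)) AND R)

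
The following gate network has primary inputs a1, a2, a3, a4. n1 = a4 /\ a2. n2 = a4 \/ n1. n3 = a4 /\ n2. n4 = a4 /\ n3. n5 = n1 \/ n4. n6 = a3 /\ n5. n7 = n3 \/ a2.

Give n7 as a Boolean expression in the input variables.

n1 = a4 /\ a2
n2 = a4 \/ n1 = a4 \/ (a4 /\ a2)
n3 = a4 /\ n2 = a4 /\ (a4 \/ (a4 /\ a2))
n7 = n3 \/ a2 = (a4 /\ (a4 \/ (a4 /\ a2))) \/ a2

(a4 /\ (a4 \/ (a4 /\ a2))) \/ a2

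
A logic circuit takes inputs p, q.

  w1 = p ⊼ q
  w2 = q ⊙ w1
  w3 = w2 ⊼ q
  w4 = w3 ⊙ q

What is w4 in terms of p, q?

w1 = p ⊼ q
w2 = q ⊙ w1 = q ⊙ (p ⊼ q)
w3 = w2 ⊼ q = (q ⊙ (p ⊼ q)) ⊼ q
w4 = w3 ⊙ q = ((q ⊙ (p ⊼ q)) ⊼ q) ⊙ q

((q ⊙ (p ⊼ q)) ⊼ q) ⊙ q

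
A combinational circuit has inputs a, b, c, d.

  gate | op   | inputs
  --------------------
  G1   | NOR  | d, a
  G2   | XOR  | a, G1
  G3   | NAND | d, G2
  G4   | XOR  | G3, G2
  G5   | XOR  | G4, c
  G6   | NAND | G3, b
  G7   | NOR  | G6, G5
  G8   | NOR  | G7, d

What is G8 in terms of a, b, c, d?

G1 = d NOR a
G2 = a XOR G1 = a XOR (d NOR a)
G3 = d NAND G2 = d NAND (a XOR (d NOR a))
G4 = G3 XOR G2 = (d NAND (a XOR (d NOR a))) XOR (a XOR (d NOR a))
G5 = G4 XOR c = ((d NAND (a XOR (d NOR a))) XOR (a XOR (d NOR a))) XOR c
G6 = G3 NAND b = (d NAND (a XOR (d NOR a))) NAND b
G7 = G6 NOR G5 = ((d NAND (a XOR (d NOR a))) NAND b) NOR (((d NAND (a XOR (d NOR a))) XOR (a XOR (d NOR a))) XOR c)
G8 = G7 NOR d = (((d NAND (a XOR (d NOR a))) NAND b) NOR (((d NAND (a XOR (d NOR a))) XOR (a XOR (d NOR a))) XOR c)) NOR d

(((d NAND (a XOR (d NOR a))) NAND b) NOR (((d NAND (a XOR (d NOR a))) XOR (a XOR (d NOR a))) XOR c)) NOR d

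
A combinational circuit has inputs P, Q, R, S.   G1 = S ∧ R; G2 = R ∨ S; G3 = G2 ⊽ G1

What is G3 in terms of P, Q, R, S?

(R ∨ S) ⊽ (S ∧ R)

G1 = S ∧ R
G2 = R ∨ S
G3 = G2 ⊽ G1 = (R ∨ S) ⊽ (S ∧ R)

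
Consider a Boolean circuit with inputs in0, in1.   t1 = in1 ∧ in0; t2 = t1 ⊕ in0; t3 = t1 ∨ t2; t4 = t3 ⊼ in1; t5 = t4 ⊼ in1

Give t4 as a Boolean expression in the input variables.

((in1 ∧ in0) ∨ ((in1 ∧ in0) ⊕ in0)) ⊼ in1

t1 = in1 ∧ in0
t2 = t1 ⊕ in0 = (in1 ∧ in0) ⊕ in0
t3 = t1 ∨ t2 = (in1 ∧ in0) ∨ ((in1 ∧ in0) ⊕ in0)
t4 = t3 ⊼ in1 = ((in1 ∧ in0) ∨ ((in1 ∧ in0) ⊕ in0)) ⊼ in1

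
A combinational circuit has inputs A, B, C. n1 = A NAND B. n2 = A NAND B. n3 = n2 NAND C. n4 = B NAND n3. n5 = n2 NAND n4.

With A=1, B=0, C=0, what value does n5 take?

n2 = 1 NAND 0 = 1
n3 = 1 NAND 0 = 1
n4 = 0 NAND 1 = 1
n5 = 1 NAND 1 = 0

0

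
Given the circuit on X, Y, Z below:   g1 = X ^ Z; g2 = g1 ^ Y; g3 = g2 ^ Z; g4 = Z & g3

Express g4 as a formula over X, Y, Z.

Z & (((X ^ Z) ^ Y) ^ Z)

g1 = X ^ Z
g2 = g1 ^ Y = (X ^ Z) ^ Y
g3 = g2 ^ Z = ((X ^ Z) ^ Y) ^ Z
g4 = Z & g3 = Z & (((X ^ Z) ^ Y) ^ Z)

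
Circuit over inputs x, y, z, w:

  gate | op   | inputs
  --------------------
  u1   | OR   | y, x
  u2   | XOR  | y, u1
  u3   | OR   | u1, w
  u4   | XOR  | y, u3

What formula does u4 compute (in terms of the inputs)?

y XOR ((y OR x) OR w)

u1 = y OR x
u3 = u1 OR w = (y OR x) OR w
u4 = y XOR u3 = y XOR ((y OR x) OR w)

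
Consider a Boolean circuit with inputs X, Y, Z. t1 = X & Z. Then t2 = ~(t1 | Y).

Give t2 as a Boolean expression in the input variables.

t1 = X & Z
t2 = ~(t1 | Y) = ~((X & Z) | Y)

~((X & Z) | Y)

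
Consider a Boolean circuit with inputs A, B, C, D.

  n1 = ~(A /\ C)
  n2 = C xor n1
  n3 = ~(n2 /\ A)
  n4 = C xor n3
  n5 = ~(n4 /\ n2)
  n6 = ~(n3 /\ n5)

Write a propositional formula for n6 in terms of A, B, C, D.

~((~((C xor (~(A /\ C))) /\ A)) /\ (~((C xor (~((C xor (~(A /\ C))) /\ A))) /\ (C xor (~(A /\ C))))))

n1 = ~(A /\ C)
n2 = C xor n1 = C xor (~(A /\ C))
n3 = ~(n2 /\ A) = ~((C xor (~(A /\ C))) /\ A)
n4 = C xor n3 = C xor (~((C xor (~(A /\ C))) /\ A))
n5 = ~(n4 /\ n2) = ~((C xor (~((C xor (~(A /\ C))) /\ A))) /\ (C xor (~(A /\ C))))
n6 = ~(n3 /\ n5) = ~((~((C xor (~(A /\ C))) /\ A)) /\ (~((C xor (~((C xor (~(A /\ C))) /\ A))) /\ (C xor (~(A /\ C))))))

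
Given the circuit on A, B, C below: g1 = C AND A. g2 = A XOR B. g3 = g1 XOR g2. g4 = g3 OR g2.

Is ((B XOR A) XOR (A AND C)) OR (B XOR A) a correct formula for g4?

Yes

g1 = C AND A
g2 = A XOR B
g3 = g1 XOR g2 = (C AND A) XOR (A XOR B)
g4 = g3 OR g2 = ((C AND A) XOR (A XOR B)) OR (A XOR B)
At A=0, B=0, C=0: circuit gives 0, formula gives 0.
At A=0, B=1, C=0: circuit gives 1, formula gives 1.
Agrees on all 8 inputs.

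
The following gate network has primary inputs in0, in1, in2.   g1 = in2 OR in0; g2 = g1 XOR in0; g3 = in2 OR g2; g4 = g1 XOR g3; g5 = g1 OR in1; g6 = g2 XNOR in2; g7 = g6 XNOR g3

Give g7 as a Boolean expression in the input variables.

g1 = in2 OR in0
g2 = g1 XOR in0 = (in2 OR in0) XOR in0
g3 = in2 OR g2 = in2 OR ((in2 OR in0) XOR in0)
g6 = g2 XNOR in2 = ((in2 OR in0) XOR in0) XNOR in2
g7 = g6 XNOR g3 = (((in2 OR in0) XOR in0) XNOR in2) XNOR (in2 OR ((in2 OR in0) XOR in0))

(((in2 OR in0) XOR in0) XNOR in2) XNOR (in2 OR ((in2 OR in0) XOR in0))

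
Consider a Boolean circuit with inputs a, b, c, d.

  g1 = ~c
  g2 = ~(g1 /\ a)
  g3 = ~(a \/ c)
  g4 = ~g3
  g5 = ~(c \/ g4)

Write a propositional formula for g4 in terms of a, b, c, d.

~(~(a \/ c))

g3 = ~(a \/ c)
g4 = ~g3 = ~(~(a \/ c))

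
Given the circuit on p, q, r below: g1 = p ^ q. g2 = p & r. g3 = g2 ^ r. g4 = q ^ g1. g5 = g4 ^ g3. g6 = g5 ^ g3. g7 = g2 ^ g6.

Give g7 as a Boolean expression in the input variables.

g1 = p ^ q
g2 = p & r
g3 = g2 ^ r = (p & r) ^ r
g4 = q ^ g1 = q ^ (p ^ q)
g5 = g4 ^ g3 = (q ^ (p ^ q)) ^ ((p & r) ^ r)
g6 = g5 ^ g3 = ((q ^ (p ^ q)) ^ ((p & r) ^ r)) ^ ((p & r) ^ r)
g7 = g2 ^ g6 = (p & r) ^ (((q ^ (p ^ q)) ^ ((p & r) ^ r)) ^ ((p & r) ^ r))

(p & r) ^ (((q ^ (p ^ q)) ^ ((p & r) ^ r)) ^ ((p & r) ^ r))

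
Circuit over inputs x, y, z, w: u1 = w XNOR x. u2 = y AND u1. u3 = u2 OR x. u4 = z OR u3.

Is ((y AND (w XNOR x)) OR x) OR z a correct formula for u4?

Yes

u1 = w XNOR x
u2 = y AND u1 = y AND (w XNOR x)
u3 = u2 OR x = (y AND (w XNOR x)) OR x
u4 = z OR u3 = z OR ((y AND (w XNOR x)) OR x)
At x=0, y=0, z=0, w=0: circuit gives 0, formula gives 0.
At x=0, y=0, z=1, w=0: circuit gives 1, formula gives 1.
Agrees on all 16 inputs.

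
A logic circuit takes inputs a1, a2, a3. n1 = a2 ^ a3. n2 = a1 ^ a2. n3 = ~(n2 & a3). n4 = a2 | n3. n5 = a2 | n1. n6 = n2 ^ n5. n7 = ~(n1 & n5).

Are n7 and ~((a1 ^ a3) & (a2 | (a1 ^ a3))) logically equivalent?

No

n1 = a2 ^ a3
n5 = a2 | n1 = a2 | (a2 ^ a3)
n7 = ~(n1 & n5) = ~((a2 ^ a3) & (a2 | (a2 ^ a3)))
At a1=0, a2=1, a3=0: circuit gives 0, formula gives 1.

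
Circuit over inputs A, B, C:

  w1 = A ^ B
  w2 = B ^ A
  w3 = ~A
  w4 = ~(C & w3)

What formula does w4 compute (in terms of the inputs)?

w3 = ~A
w4 = ~(C & w3) = ~(C & ~A)

~(C & ~A)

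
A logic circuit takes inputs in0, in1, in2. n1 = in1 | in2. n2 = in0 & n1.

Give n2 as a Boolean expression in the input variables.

in0 & (in1 | in2)

n1 = in1 | in2
n2 = in0 & n1 = in0 & (in1 | in2)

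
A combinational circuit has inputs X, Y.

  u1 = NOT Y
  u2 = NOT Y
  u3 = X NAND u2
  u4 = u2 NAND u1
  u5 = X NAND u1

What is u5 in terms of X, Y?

u1 = NOT Y
u5 = X NAND u1 = X NAND NOT Y

X NAND NOT Y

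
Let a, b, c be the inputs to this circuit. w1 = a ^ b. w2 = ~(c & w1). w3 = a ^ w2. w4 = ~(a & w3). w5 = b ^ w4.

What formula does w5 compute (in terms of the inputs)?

b ^ (~(a & (a ^ (~(c & (a ^ b))))))

w1 = a ^ b
w2 = ~(c & w1) = ~(c & (a ^ b))
w3 = a ^ w2 = a ^ (~(c & (a ^ b)))
w4 = ~(a & w3) = ~(a & (a ^ (~(c & (a ^ b)))))
w5 = b ^ w4 = b ^ (~(a & (a ^ (~(c & (a ^ b))))))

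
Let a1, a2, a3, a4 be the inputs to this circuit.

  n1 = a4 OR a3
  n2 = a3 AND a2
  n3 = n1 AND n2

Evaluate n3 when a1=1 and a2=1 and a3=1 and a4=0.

n1 = 0 OR 1 = 1
n2 = 1 AND 1 = 1
n3 = 1 AND 1 = 1

1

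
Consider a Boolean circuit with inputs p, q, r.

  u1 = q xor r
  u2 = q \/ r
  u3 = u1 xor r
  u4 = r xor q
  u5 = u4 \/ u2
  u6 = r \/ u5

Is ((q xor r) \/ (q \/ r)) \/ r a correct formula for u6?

u2 = q \/ r
u4 = r xor q
u5 = u4 \/ u2 = (r xor q) \/ (q \/ r)
u6 = r \/ u5 = r \/ ((r xor q) \/ (q \/ r))
At p=0, q=0, r=0: circuit gives 0, formula gives 0.
At p=0, q=0, r=1: circuit gives 1, formula gives 1.
Agrees on all 8 inputs.

Yes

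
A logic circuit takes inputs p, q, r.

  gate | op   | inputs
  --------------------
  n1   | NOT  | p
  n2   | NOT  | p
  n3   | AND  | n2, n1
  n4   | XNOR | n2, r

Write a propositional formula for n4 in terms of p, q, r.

n2 = NOT p
n4 = n2 XNOR r = NOT p XNOR r

NOT p XNOR r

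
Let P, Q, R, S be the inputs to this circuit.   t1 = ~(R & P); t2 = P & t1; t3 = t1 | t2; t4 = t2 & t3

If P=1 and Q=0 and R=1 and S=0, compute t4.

0

t1 = ~(1 & 1) = 0
t2 = 1 & 0 = 0
t3 = 0 | 0 = 0
t4 = 0 & 0 = 0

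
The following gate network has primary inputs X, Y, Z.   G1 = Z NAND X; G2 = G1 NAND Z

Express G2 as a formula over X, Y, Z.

(Z NAND X) NAND Z

G1 = Z NAND X
G2 = G1 NAND Z = (Z NAND X) NAND Z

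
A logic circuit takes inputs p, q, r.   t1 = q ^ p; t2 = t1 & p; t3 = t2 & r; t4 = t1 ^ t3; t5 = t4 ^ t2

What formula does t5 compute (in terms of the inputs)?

((q ^ p) ^ (((q ^ p) & p) & r)) ^ ((q ^ p) & p)

t1 = q ^ p
t2 = t1 & p = (q ^ p) & p
t3 = t2 & r = ((q ^ p) & p) & r
t4 = t1 ^ t3 = (q ^ p) ^ (((q ^ p) & p) & r)
t5 = t4 ^ t2 = ((q ^ p) ^ (((q ^ p) & p) & r)) ^ ((q ^ p) & p)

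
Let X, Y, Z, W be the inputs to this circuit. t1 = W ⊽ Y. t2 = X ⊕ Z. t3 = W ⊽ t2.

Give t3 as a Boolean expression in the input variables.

t2 = X ⊕ Z
t3 = W ⊽ t2 = W ⊽ (X ⊕ Z)

W ⊽ (X ⊕ Z)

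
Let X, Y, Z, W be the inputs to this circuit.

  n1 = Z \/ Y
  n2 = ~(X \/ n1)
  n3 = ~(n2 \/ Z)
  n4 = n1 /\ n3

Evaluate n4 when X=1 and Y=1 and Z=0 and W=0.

1

n1 = 0 \/ 1 = 1
n2 = ~(1 \/ 1) = 0
n3 = ~(0 \/ 0) = 1
n4 = 1 /\ 1 = 1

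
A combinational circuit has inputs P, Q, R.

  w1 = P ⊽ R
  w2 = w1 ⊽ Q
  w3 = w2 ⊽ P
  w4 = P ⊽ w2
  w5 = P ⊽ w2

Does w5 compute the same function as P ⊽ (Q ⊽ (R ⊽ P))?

Yes

w1 = P ⊽ R
w2 = w1 ⊽ Q = (P ⊽ R) ⊽ Q
w5 = P ⊽ w2 = P ⊽ ((P ⊽ R) ⊽ Q)
At P=0, Q=0, R=1: circuit gives 0, formula gives 0.
At P=0, Q=0, R=0: circuit gives 1, formula gives 1.
Agrees on all 8 inputs.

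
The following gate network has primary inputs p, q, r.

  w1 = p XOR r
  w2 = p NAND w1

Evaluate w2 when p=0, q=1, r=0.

1

w1 = 0 XOR 0 = 0
w2 = 0 NAND 0 = 1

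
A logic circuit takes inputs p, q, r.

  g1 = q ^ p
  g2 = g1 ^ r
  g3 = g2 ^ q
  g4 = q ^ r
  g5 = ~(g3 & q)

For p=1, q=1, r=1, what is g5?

g1 = 1 ^ 1 = 0
g2 = 0 ^ 1 = 1
g3 = 1 ^ 1 = 0
g5 = ~(0 & 1) = 1

1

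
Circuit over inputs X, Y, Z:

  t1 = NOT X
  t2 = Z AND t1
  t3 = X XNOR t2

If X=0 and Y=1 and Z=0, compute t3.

1

t1 = NOT 0 = 1
t2 = 0 AND 1 = 0
t3 = 0 XNOR 0 = 1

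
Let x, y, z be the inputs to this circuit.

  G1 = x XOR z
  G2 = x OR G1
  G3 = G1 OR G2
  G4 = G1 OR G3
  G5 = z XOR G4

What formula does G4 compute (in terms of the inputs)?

G1 = x XOR z
G2 = x OR G1 = x OR (x XOR z)
G3 = G1 OR G2 = (x XOR z) OR (x OR (x XOR z))
G4 = G1 OR G3 = (x XOR z) OR ((x XOR z) OR (x OR (x XOR z)))

(x XOR z) OR ((x XOR z) OR (x OR (x XOR z)))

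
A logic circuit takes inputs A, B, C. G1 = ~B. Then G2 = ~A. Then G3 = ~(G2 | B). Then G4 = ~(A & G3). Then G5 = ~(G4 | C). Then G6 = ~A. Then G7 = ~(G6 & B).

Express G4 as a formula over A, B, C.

G2 = ~A
G3 = ~(G2 | B) = ~(~A | B)
G4 = ~(A & G3) = ~(A & (~(~A | B)))

~(A & (~(~A | B)))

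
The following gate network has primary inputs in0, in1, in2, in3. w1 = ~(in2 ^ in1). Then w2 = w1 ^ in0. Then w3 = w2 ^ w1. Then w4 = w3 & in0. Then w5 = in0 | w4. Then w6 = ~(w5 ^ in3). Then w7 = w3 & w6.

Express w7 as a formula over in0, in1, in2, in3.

(((~(in2 ^ in1)) ^ in0) ^ (~(in2 ^ in1))) & (~((in0 | ((((~(in2 ^ in1)) ^ in0) ^ (~(in2 ^ in1))) & in0)) ^ in3))

w1 = ~(in2 ^ in1)
w2 = w1 ^ in0 = (~(in2 ^ in1)) ^ in0
w3 = w2 ^ w1 = ((~(in2 ^ in1)) ^ in0) ^ (~(in2 ^ in1))
w4 = w3 & in0 = (((~(in2 ^ in1)) ^ in0) ^ (~(in2 ^ in1))) & in0
w5 = in0 | w4 = in0 | ((((~(in2 ^ in1)) ^ in0) ^ (~(in2 ^ in1))) & in0)
w6 = ~(w5 ^ in3) = ~((in0 | ((((~(in2 ^ in1)) ^ in0) ^ (~(in2 ^ in1))) & in0)) ^ in3)
w7 = w3 & w6 = (((~(in2 ^ in1)) ^ in0) ^ (~(in2 ^ in1))) & (~((in0 | ((((~(in2 ^ in1)) ^ in0) ^ (~(in2 ^ in1))) & in0)) ^ in3))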